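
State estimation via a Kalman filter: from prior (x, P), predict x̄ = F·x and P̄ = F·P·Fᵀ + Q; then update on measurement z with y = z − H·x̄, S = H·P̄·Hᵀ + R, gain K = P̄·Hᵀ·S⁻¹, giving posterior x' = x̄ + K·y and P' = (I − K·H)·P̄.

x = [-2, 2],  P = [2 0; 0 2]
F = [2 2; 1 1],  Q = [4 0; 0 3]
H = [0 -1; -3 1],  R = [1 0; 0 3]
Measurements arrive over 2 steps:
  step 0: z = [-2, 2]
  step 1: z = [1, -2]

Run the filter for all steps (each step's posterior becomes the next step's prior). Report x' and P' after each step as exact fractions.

step 0: x̄ = F·x = [0, 0]
step 0: P̄ = F·P·Fᵀ + Q = [20 8; 8 7]
step 0: y = z − H·x̄ = [-2, 2]
step 0: S = H·P̄·Hᵀ + R = [8 17; 17 142]
step 0: K = P̄·Hᵀ·S⁻¹ = [-36/121 -40/121; -705/847 -17/847]
step 0: x' = x̄ + K·y = [-8/121, 1376/847]
step 0: P' = (I − K·H)·P̄ = [52/121 36/121; 36/121 705/847]
step 1: x̄ = F·x = [240/77, 120/77]
step 1: P̄ = F·P·Fᵀ + Q = [80/7 26/7; 26/7 34/7]
step 1: y = z − H·x̄ = [197/77, 446/77]
step 1: S = H·P̄·Hᵀ + R = [41/7 44/7; 44/7 619/7]
step 1: K = P̄·Hᵀ·S⁻¹ = [-954/3349 -1090/3349; -2730/3349 -44/3349]
step 1: x' = x̄ + K·y = [18526/36839, -22222/36839]
step 1: P' = (I − K·H)·P̄ = [1408/3349 954/3349; 954/3349 2730/3349]

step 0: x' = [-8/121, 1376/847], P' = [52/121 36/121; 36/121 705/847]
step 1: x' = [18526/36839, -22222/36839], P' = [1408/3349 954/3349; 954/3349 2730/3349]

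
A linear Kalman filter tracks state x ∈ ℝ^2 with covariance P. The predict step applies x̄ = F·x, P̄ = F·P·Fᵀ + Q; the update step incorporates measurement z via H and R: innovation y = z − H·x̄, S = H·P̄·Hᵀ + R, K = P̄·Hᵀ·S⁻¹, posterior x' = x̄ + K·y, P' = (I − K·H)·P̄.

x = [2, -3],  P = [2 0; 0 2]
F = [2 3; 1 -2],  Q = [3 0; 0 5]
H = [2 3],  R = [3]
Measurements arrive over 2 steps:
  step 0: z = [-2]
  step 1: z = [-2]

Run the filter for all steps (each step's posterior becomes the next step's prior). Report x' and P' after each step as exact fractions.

step 0: x̄ = F·x = [-5, 8]
step 0: P̄ = F·P·Fᵀ + Q = [29 -8; -8 15]
step 0: y = z − H·x̄ = [-16]
step 0: S = H·P̄·Hᵀ + R = [158]
step 0: K = P̄·Hᵀ·S⁻¹ = [17/79; 29/158]
step 0: x' = x̄ + K·y = [-667/79, 400/79]
step 0: P' = (I − K·H)·P̄ = [1713/79 -1125/79; -1125/79 1529/158]
step 1: x̄ = F·x = [-134/79, -1467/79]
step 1: P̄ = F·P·Fᵀ + Q = [939/158 -36/79; -36/79 9666/79]
step 1: y = z − H·x̄ = [4511/79]
step 1: S = H·P̄·Hᵀ + R = [88677/79]
step 1: K = P̄·Hᵀ·S⁻¹ = [277/29559; 3214/9853]
step 1: x' = x̄ + K·y = [-34321/29559, 557/9853]
step 1: P' = (I − K·H)·P̄ = [115171/19706 -38298/9853; -38298/9853 28746/9853]

step 0: x' = [-667/79, 400/79], P' = [1713/79 -1125/79; -1125/79 1529/158]
step 1: x' = [-34321/29559, 557/9853], P' = [115171/19706 -38298/9853; -38298/9853 28746/9853]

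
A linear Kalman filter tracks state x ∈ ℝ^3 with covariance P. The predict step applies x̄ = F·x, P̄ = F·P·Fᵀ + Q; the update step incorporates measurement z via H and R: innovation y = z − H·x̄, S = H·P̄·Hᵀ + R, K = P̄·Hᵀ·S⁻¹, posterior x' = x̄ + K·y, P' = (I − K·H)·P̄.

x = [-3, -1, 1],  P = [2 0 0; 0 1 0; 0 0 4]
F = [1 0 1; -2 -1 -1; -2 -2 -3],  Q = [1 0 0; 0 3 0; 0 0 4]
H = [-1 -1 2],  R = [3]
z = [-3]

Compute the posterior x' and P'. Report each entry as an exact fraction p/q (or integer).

x' = [-109/194, 420/97, 44/97]
P' = [397/194 -218/97 -33/97; -218/97 904/97 370/97; -33/97 370/97 242/97]

x̄ = F·x = [-2, 6, 5]
P̄ = F·P·Fᵀ + Q = [7 -8 -16; -8 16 22; -16 22 52]
y = z − H·x̄ = [-9]
S = H·P̄·Hᵀ + R = [194]
K = P̄·Hᵀ·S⁻¹ = [-31/194; 18/97; 49/97]
x' = x̄ + K·y = [-109/194, 420/97, 44/97]
P' = (I − K·H)·P̄ = [397/194 -218/97 -33/97; -218/97 904/97 370/97; -33/97 370/97 242/97]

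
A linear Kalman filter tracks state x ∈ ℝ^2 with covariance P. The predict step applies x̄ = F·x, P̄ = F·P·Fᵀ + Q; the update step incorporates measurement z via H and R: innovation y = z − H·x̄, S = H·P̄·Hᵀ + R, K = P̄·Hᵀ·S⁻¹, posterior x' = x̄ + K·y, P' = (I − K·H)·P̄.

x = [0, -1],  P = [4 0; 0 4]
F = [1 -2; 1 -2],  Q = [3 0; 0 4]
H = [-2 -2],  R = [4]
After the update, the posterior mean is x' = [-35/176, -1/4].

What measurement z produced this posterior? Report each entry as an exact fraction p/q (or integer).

x̄ = F·x = [2, 2]
P̄ = F·P·Fᵀ + Q = [23 20; 20 24]
S = H·P̄·Hᵀ + R = [352]
K = P̄·Hᵀ·S⁻¹ = [-43/176; -1/4]
x' − x̄ = [-387/176, -9/4] = K·y
y = (KᵀK)⁻¹·Kᵀ·(x' − x̄) = [9]
z = y + H·x̄ = [9] + [-8] = [1]

z = [1]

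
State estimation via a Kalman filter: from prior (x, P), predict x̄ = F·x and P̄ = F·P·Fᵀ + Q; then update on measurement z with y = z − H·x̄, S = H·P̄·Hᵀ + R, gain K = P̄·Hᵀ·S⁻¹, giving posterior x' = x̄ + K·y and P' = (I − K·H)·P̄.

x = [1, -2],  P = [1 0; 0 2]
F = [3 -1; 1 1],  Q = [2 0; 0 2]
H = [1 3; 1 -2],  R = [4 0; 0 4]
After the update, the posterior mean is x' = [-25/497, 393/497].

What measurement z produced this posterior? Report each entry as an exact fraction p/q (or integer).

z = [2, -3]

x̄ = F·x = [5, -1]
P̄ = F·P·Fᵀ + Q = [13 1; 1 5]
S = H·P̄·Hᵀ + R = [68 -16; -16 33]
K = P̄·Hᵀ·S⁻¹ = [176/497 251/497; 96/497 -89/497]
x' − x̄ = [-2510/497, 890/497] = K·y
y = (KᵀK)⁻¹·Kᵀ·(x' − x̄) = [0, -10]
z = y + H·x̄ = [0, -10] + [2, 7] = [2, -3]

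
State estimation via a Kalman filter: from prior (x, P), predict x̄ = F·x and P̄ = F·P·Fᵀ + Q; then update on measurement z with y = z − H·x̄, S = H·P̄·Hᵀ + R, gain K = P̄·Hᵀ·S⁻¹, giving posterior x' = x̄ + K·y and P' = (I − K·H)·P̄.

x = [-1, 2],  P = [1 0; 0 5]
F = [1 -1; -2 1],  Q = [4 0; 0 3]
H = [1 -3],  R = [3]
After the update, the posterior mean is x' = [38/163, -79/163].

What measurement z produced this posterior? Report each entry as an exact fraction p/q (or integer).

z = [2]

x̄ = F·x = [-3, 4]
P̄ = F·P·Fᵀ + Q = [10 -7; -7 12]
S = H·P̄·Hᵀ + R = [163]
K = P̄·Hᵀ·S⁻¹ = [31/163; -43/163]
x' − x̄ = [527/163, -731/163] = K·y
y = (KᵀK)⁻¹·Kᵀ·(x' − x̄) = [17]
z = y + H·x̄ = [17] + [-15] = [2]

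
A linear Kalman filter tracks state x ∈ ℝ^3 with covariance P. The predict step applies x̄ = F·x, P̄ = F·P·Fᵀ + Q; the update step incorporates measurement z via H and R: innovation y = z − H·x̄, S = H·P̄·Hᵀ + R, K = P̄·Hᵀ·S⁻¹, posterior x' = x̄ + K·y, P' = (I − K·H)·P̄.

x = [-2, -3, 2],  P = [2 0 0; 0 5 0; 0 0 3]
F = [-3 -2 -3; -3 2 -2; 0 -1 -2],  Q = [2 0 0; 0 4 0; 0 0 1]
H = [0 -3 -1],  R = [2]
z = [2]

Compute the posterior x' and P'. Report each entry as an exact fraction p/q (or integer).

x' = [1972/259, -134/259, -127/259]
P' = [14465/259 -2088/259 6340/259; -2088/259 538/259 -1450/259; 6340/259 -1450/259 4374/259]

x̄ = F·x = [6, -4, -1]
P̄ = F·P·Fᵀ + Q = [67 16 28; 16 54 2; 28 2 18]
y = z − H·x̄ = [-11]
S = H·P̄·Hᵀ + R = [518]
K = P̄·Hᵀ·S⁻¹ = [-38/259; -82/259; -12/259]
x' = x̄ + K·y = [1972/259, -134/259, -127/259]
P' = (I − K·H)·P̄ = [14465/259 -2088/259 6340/259; -2088/259 538/259 -1450/259; 6340/259 -1450/259 4374/259]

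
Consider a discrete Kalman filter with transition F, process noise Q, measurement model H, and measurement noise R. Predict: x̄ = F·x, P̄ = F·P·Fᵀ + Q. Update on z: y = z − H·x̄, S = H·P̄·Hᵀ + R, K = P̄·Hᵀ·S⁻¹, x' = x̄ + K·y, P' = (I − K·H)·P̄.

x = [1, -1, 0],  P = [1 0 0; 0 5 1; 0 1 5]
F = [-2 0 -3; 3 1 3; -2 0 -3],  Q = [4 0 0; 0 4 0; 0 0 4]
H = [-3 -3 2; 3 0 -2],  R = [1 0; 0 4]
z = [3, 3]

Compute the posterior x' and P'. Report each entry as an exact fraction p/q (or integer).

x' = [31365/19087, -37057/19087, 19985/19087]
P' = [109540/19087 -13266/19087 146132/19087; -13266/19087 20541/38174 -7686/19087; 146132/19087 -7686/19087 210220/19087]

x̄ = F·x = [-2, 2, -2]
P̄ = F·P·Fᵀ + Q = [53 -54 49; -54 69 -54; 49 -54 53]
y = z − H·x̄ = [7, 5]
S = H·P̄·Hᵀ + R = [399 61; 61 105]
K = P̄·Hᵀ·S⁻¹ = [3442/19087 9089/19087; -12771/38174 -12213/38174; 5102/19087 4489/19087]
x' = x̄ + K·y = [31365/19087, -37057/19087, 19985/19087]
P' = (I − K·H)·P̄ = [109540/19087 -13266/19087 146132/19087; -13266/19087 20541/38174 -7686/19087; 146132/19087 -7686/19087 210220/19087]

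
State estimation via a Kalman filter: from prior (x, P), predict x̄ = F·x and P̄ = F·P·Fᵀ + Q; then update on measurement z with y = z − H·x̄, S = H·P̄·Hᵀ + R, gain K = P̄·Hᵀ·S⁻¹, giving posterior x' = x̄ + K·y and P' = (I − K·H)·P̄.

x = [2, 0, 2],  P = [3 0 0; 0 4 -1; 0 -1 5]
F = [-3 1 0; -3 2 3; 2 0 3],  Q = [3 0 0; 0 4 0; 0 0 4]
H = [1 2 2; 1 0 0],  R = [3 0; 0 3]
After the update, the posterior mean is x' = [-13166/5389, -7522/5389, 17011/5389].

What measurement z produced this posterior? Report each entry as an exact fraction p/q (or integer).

z = [1, -2]

x̄ = F·x = [-6, 0, 10]
P̄ = F·P·Fᵀ + Q = [34 32 -21; 32 80 21; -21 21 61]
S = H·P̄·Hᵀ + R = [813 56; 56 37]
K = P̄·Hᵀ·S⁻¹ = [168/26945 24506/26945; 6866/26945 12912/26945; 6467/26945 -25081/26945]
x' − x̄ = [19168/5389, -7522/5389, -36879/5389] = K·y
y = (KᵀK)⁻¹·Kᵀ·(x' − x̄) = [-13, 4]
z = y + H·x̄ = [-13, 4] + [14, -6] = [1, -2]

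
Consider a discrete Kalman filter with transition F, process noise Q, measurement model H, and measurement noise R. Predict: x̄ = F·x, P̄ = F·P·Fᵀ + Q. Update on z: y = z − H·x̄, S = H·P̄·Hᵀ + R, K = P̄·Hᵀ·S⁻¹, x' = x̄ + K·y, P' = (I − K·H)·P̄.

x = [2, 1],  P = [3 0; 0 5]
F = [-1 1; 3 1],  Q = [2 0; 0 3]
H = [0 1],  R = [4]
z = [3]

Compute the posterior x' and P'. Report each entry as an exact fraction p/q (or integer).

x' = [-23/39, 133/39]
P' = [374/39 -16/39; -16/39 140/39]

x̄ = F·x = [-1, 7]
P̄ = F·P·Fᵀ + Q = [10 -4; -4 35]
y = z − H·x̄ = [-4]
S = H·P̄·Hᵀ + R = [39]
K = P̄·Hᵀ·S⁻¹ = [-4/39; 35/39]
x' = x̄ + K·y = [-23/39, 133/39]
P' = (I − K·H)·P̄ = [374/39 -16/39; -16/39 140/39]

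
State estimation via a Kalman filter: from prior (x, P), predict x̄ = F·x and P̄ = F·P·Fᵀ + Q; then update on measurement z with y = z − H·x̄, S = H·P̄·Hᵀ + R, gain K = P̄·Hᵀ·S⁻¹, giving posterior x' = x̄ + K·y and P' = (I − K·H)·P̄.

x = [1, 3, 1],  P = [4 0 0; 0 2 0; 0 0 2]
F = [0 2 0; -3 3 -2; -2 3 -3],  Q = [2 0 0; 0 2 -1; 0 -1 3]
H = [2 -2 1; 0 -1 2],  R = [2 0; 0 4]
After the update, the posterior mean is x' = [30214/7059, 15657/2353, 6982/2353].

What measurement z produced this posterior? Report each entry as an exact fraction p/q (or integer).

x̄ = F·x = [6, 4, 4]
P̄ = F·P·Fᵀ + Q = [10 12 12; 12 64 53; 12 53 55]
S = H·P̄·Hᵀ + R = [93 -3; -3 76]
K = P̄·Hᵀ·S⁻¹ = [644/7059 380/2353; -1250/2353 1251/2353; -627/2353 1740/2353]
x' − x̄ = [-12140/7059, 6245/2353, -2430/2353] = K·y
y = (KᵀK)⁻¹·Kᵀ·(x' − x̄) = [-10, -5]
z = y + H·x̄ = [-10, -5] + [8, 4] = [-2, -1]

z = [-2, -1]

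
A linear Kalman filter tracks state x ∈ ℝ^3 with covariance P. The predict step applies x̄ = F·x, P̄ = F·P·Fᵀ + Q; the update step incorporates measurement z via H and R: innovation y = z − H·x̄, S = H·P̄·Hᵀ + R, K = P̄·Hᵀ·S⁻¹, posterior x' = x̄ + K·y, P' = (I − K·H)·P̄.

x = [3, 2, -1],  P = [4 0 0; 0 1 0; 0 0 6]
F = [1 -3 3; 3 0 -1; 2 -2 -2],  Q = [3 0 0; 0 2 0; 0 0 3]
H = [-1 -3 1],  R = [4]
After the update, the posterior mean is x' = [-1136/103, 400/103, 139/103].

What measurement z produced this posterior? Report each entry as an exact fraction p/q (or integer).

x̄ = F·x = [-6, 10, 4]
P̄ = F·P·Fᵀ + Q = [70 -6 -22; -6 44 36; -22 36 47]
S = H·P̄·Hᵀ + R = [309]
K = P̄·Hᵀ·S⁻¹ = [-74/309; -30/103; -13/103]
x' − x̄ = [-518/103, -630/103, -273/103] = K·y
y = (KᵀK)⁻¹·Kᵀ·(x' − x̄) = [21]
z = y + H·x̄ = [21] + [-20] = [1]

z = [1]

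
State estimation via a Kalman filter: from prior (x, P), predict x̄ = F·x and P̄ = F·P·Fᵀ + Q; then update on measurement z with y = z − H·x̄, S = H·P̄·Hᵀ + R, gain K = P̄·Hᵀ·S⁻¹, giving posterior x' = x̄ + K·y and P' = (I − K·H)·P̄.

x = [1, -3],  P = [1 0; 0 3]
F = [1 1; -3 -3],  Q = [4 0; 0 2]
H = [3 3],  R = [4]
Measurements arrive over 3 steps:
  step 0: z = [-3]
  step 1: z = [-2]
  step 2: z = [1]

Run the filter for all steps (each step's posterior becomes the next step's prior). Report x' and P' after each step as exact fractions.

step 0: x' = [-112/101, 21/101], P' = [736/101 -744/101; -744/101 796/101]
step 1: x' = [-6863/3721, 4881/3721], P' = [12056/3721 -11424/3721; -11424/3721 12356/3721]
step 2: x' = [-111196/136061, 161997/136061], P' = [434296/136061 -410784/136061; -410784/136061 444436/136061]

step 0: x̄ = F·x = [-2, 6]
step 0: P̄ = F·P·Fᵀ + Q = [8 -12; -12 38]
step 0: y = z − H·x̄ = [-15]
step 0: S = H·P̄·Hᵀ + R = [202]
step 0: K = P̄·Hᵀ·S⁻¹ = [-6/101; 39/101]
step 0: x' = x̄ + K·y = [-112/101, 21/101]
step 0: P' = (I − K·H)·P̄ = [736/101 -744/101; -744/101 796/101]
step 1: x̄ = F·x = [-91/101, 273/101]
step 1: P̄ = F·P·Fᵀ + Q = [448/101 -132/101; -132/101 598/101]
step 1: y = z − H·x̄ = [-748/101]
step 1: S = H·P̄·Hᵀ + R = [7442/101]
step 1: K = P̄·Hᵀ·S⁻¹ = [474/3721; 699/3721]
step 1: x' = x̄ + K·y = [-6863/3721, 4881/3721]
step 1: P' = (I − K·H)·P̄ = [12056/3721 -11424/3721; -11424/3721 12356/3721]
step 2: x̄ = F·x = [-1982/3721, 5946/3721]
step 2: P̄ = F·P·Fᵀ + Q = [16448/3721 -4692/3721; -4692/3721 21518/3721]
step 2: y = z − H·x̄ = [-8171/3721]
step 2: S = H·P̄·Hᵀ + R = [272122/3721]
step 2: K = P̄·Hᵀ·S⁻¹ = [17634/136061; 25239/136061]
step 2: x' = x̄ + K·y = [-111196/136061, 161997/136061]
step 2: P' = (I − K·H)·P̄ = [434296/136061 -410784/136061; -410784/136061 444436/136061]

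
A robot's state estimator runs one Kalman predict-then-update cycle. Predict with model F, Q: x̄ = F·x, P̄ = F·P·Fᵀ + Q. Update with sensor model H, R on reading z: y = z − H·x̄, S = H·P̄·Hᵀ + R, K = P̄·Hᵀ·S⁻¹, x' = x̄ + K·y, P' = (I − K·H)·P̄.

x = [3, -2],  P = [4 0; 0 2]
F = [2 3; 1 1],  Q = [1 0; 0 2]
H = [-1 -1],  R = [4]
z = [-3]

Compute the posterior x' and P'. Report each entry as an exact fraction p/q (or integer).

x̄ = F·x = [0, 1]
P̄ = F·P·Fᵀ + Q = [35 14; 14 8]
y = z − H·x̄ = [-2]
S = H·P̄·Hᵀ + R = [75]
K = P̄·Hᵀ·S⁻¹ = [-49/75; -22/75]
x' = x̄ + K·y = [98/75, 119/75]
P' = (I − K·H)·P̄ = [224/75 -28/75; -28/75 116/75]

x' = [98/75, 119/75]
P' = [224/75 -28/75; -28/75 116/75]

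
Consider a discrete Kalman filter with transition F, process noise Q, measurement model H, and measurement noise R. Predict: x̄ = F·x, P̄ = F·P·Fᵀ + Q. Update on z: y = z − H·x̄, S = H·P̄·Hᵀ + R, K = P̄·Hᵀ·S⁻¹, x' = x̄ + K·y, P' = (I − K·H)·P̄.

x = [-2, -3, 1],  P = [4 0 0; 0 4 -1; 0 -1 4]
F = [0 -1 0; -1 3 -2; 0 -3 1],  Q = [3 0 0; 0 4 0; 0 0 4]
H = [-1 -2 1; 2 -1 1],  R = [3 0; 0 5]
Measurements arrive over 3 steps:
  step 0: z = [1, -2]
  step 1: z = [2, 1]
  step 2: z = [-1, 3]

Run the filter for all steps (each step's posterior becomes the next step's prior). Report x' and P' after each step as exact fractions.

step 0: x' = [-8712/10573, 5715/10573, 10618/10573], P' = [8206/10573 -3701/10573 -4608/10573; -3701/10573 38781/21146 48425/21146; -4608/10573 48425/21146 93457/21146]
step 1: x' = [-440869/3488909, -7298044/10466727, 4354012/10466727], P' = [18838249/24422363 -7089956/24422363 -8304024/24422363; -7089956/24422363 119732887/73267089 144827108/73267089; -8304024/24422363 144827108/73267089 284456677/73267089]
step 2: x' = [258151888147/239308605026, 42938591013/239308605026, 100671852586/119654302513], P' = [184414947515/239308605026 -70340489223/239308605026 -41465575799/119654302513; -70340489223/239308605026 387588438321/239308605026 233403767736/119654302513; -41465575799/119654302513 233403767736/119654302513 458866874959/119654302513]

step 0: x̄ = F·x = [3, -9, 10]
step 0: P̄ = F·P·Fᵀ + Q = [7 -14 13; -14 72 -53; 13 -53 50]
step 0: y = z − H·x̄ = [-24, -27]
step 0: S = H·P̄·Hᵀ + R = [478 394; 394 369]
step 0: K = P̄·Hᵀ·S⁻¹ = [-1804/10573 3101/10573; -7245/21146 -516/10573; 1941/21146 2660/10573]
step 0: x' = x̄ + K·y = [-8712/10573, 5715/10573, 10618/10573]
step 0: P' = (I − K·H)·P̄ = [8206/10573 -3701/10573 -4608/10573; -3701/10573 38781/21146 48425/21146; -4608/10573 48425/21146 93457/21146]
step 1: x̄ = F·x = [-5715/10573, 4621/10573, -6527/10573]
step 1: P̄ = F·P·Fᵀ + Q = [102219/21146 -26895/21146 33959/10573; -26895/21146 250301/21146 -56554/10573; 33959/10573 -56554/10573 118260/10573]
step 1: y = z − H·x̄ = [31200/10573, 33151/10573]
step 1: S = H·P̄·Hᵀ + R = [1612397/21146 1020611/21146; 1020611/21146 1606895/21146]
step 1: K = P̄·Hᵀ·S⁻¹ = [-4320787/24422363 7292486/24422363; -24456266/73267089 -3489103/73267089; 6571511/73267089 17961085/73267089]
step 1: x' = x̄ + K·y = [-440869/3488909, -7298044/10466727, 4354012/10466727]
step 1: P' = (I − K·H)·P̄ = [18838249/24422363 -7089956/24422363 -8304024/24422363; -7089956/24422363 119732887/73267089 144827108/73267089; -8304024/24422363 144827108/73267089 284456677/73267089]
step 2: x̄ = F·x = [7298044/10466727, -29279549/10466727, 26248144/10466727]
step 2: P̄ = F·P·Fᵀ + Q = [339534154/73267089 -90814313/73267089 214371553/73267089; -90814313/73267089 855051418/73267089 -381962897/73267089; 214371553/73267089 -381962897/73267089 786158368/73267089]
step 2: y = z − H·x̄ = [-87975925/10466727, -38723600/10466727]
step 2: S = H·P̄·Hᵀ + R = [785935813/10466727 492842297/10466727; 492842297/10466727 5350351105/73267089]
step 2: K = P̄·Hᵀ·S⁻¹ = [-42221706889/239308605026 71247846531/239308605026; -79342950649/239308605026 -12292376259/239308605026; 11174971762/119654302513 28506391125/119654302513]
step 2: x' = x̄ + K·y = [258151888147/239308605026, 42938591013/239308605026, 100671852586/119654302513]
step 2: P' = (I − K·H)·P̄ = [184414947515/239308605026 -70340489223/239308605026 -41465575799/119654302513; -70340489223/239308605026 387588438321/239308605026 233403767736/119654302513; -41465575799/119654302513 233403767736/119654302513 458866874959/119654302513]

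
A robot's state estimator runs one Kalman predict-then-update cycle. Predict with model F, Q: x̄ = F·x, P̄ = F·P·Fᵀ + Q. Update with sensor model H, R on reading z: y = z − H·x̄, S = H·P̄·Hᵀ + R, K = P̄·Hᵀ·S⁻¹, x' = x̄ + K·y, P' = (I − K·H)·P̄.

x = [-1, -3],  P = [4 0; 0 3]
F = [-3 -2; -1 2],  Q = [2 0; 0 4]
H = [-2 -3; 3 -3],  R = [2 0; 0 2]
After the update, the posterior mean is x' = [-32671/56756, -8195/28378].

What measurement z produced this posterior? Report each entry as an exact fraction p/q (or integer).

x̄ = F·x = [9, -5]
P̄ = F·P·Fᵀ + Q = [50 0; 0 20]
S = H·P̄·Hᵀ + R = [382 -120; -120 632]
K = P̄·Hᵀ·S⁻¹ = [-2825/14189 11325/56756; -2820/14189 -3765/28378]
x' − x̄ = [-543475/56756, 133695/28378] = K·y
y = (KᵀK)⁻¹·Kᵀ·(x' − x̄) = [5, -43]
z = y + H·x̄ = [5, -43] + [-3, 42] = [2, -1]

z = [2, -1]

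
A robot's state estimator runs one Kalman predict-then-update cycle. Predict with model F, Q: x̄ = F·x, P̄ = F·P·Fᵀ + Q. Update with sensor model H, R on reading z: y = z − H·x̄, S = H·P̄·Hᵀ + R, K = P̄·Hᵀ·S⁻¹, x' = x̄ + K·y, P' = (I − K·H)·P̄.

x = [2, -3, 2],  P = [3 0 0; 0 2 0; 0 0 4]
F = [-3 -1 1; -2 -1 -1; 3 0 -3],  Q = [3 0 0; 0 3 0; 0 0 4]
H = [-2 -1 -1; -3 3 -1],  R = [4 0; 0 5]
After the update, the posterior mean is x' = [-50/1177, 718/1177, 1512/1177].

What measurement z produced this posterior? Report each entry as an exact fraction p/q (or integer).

z = [-2, 1]

x̄ = F·x = [-1, -3, 0]
P̄ = F·P·Fᵀ + Q = [36 16 -39; 16 21 -6; -39 -6 67]
S = H·P̄·Hᵀ + R = [132 -11; -11 99]
K = P̄·Hᵀ·S⁻¹ = [-42/107 -301/1177; -402/1177 205/1177; 185/1177 401/1177]
x' − x̄ = [1127/1177, 4249/1177, 1512/1177] = K·y
y = (KᵀK)⁻¹·Kᵀ·(x' − x̄) = [-7, 7]
z = y + H·x̄ = [-7, 7] + [5, -6] = [-2, 1]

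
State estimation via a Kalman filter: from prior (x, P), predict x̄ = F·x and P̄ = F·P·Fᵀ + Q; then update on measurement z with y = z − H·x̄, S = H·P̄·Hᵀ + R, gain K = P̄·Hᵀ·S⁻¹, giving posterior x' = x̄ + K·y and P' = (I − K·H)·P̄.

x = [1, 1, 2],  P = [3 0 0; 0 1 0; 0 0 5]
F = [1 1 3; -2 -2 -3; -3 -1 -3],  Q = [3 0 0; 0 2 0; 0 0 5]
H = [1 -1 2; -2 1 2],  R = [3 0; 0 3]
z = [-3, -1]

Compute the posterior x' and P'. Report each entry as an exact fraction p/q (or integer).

x̄ = F·x = [8, -10, -10]
P̄ = F·P·Fᵀ + Q = [52 -53 -55; -53 63 65; -55 65 78]
y = z − H·x̄ = [-1, 45]
S = H·P̄·Hᵀ + R = [56 96; 96 1498]
K = P̄·Hᵀ·S⁻¹ = [9071/37336 -1809/9334; -1933/18668 1925/9334; 213/718 145/718]
x' = x̄ + K·y = [-36003/37336, -11497/18668, -434/359]
P' = (I − K·H)·P̄ = [54815/37336 28881/18668 145/359; 28881/18668 12999/4667 333/718; 145/359 333/718 341/718]

x' = [-36003/37336, -11497/18668, -434/359]
P' = [54815/37336 28881/18668 145/359; 28881/18668 12999/4667 333/718; 145/359 333/718 341/718]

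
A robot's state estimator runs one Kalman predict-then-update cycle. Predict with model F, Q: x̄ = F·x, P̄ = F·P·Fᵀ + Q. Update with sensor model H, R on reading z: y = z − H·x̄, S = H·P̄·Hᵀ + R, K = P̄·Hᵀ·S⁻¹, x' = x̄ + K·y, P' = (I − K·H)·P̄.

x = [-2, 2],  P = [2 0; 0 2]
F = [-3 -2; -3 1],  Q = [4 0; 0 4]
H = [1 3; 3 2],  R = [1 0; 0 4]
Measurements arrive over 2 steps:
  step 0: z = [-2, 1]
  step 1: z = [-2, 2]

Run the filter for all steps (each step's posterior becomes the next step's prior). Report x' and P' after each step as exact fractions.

step 0: x' = [725/1059, -859/1059], P' = [10540/13767 -4688/13767; -4688/13767 3454/13767]
step 1: x' = [20007383/15345643, -16769767/15345643], P' = [10313568/15345643 -4518848/15345643; -4518848/15345643 3498486/15345643]

step 0: x̄ = F·x = [2, 8]
step 0: P̄ = F·P·Fᵀ + Q = [30 14; 14 24]
step 0: y = z − H·x̄ = [-28, -21]
step 0: S = H·P̄·Hᵀ + R = [331 388; 388 538]
step 0: K = P̄·Hᵀ·S⁻¹ = [-3524/13767 5561/13767; 5674/13767 -1789/13767]
step 0: x' = x̄ + K·y = [725/1059, -859/1059]
step 0: P' = (I − K·H)·P̄ = [10540/13767 -4688/13767; -4688/13767 3454/13767]
step 1: x̄ = F·x = [-457/1059, -3034/1059]
step 1: P̄ = F·P·Fᵀ + Q = [107488/13767 73888/13767; 73888/13767 181510/13767]
step 1: y = z − H·x̄ = [7441/1059, 9557/1059]
step 1: S = H·P̄·Hᵀ + R = [2198173/13767 2224292/13767; 2224292/13767 2635156/13767]
step 1: K = P̄·Hᵀ·S⁻¹ = [-3242976/15345643 5475752/15345643; 5976610/15345643 -1639893/15345643]
step 1: x' = x̄ + K·y = [20007383/15345643, -16769767/15345643]
step 1: P' = (I − K·H)·P̄ = [10313568/15345643 -4518848/15345643; -4518848/15345643 3498486/15345643]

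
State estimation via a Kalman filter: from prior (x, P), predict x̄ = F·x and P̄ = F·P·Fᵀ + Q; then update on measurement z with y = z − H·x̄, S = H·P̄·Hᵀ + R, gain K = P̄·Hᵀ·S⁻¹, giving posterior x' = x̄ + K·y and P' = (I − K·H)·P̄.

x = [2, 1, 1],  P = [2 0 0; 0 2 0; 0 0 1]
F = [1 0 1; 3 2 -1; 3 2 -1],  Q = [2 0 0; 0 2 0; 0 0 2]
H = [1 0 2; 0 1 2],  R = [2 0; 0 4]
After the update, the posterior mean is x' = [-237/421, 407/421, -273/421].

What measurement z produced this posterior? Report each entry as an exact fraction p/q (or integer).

x̄ = F·x = [3, 7, 7]
P̄ = F·P·Fᵀ + Q = [5 5 5; 5 29 27; 5 27 29]
S = H·P̄·Hᵀ + R = [143 185; 185 257]
K = P̄·Hᵀ·S⁻¹ = [180/421 -105/421; -32/421 159/421; 233/1263 250/1263]
x' − x̄ = [-1500/421, -2540/421, -3220/421] = K·y
y = (KᵀK)⁻¹·Kᵀ·(x' − x̄) = [-20, -20]
z = y + H·x̄ = [-20, -20] + [17, 21] = [-3, 1]

z = [-3, 1]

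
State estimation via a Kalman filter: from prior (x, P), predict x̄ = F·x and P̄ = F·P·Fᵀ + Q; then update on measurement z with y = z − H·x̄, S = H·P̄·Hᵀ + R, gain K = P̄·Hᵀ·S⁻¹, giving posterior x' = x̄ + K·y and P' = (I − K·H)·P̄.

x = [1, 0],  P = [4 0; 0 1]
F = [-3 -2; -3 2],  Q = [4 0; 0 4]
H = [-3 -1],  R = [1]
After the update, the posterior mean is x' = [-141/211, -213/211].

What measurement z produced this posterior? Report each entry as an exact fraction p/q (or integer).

z = [3]

x̄ = F·x = [-3, -3]
P̄ = F·P·Fᵀ + Q = [44 32; 32 44]
S = H·P̄·Hᵀ + R = [633]
K = P̄·Hᵀ·S⁻¹ = [-164/633; -140/633]
x' − x̄ = [492/211, 420/211] = K·y
y = (KᵀK)⁻¹·Kᵀ·(x' − x̄) = [-9]
z = y + H·x̄ = [-9] + [12] = [3]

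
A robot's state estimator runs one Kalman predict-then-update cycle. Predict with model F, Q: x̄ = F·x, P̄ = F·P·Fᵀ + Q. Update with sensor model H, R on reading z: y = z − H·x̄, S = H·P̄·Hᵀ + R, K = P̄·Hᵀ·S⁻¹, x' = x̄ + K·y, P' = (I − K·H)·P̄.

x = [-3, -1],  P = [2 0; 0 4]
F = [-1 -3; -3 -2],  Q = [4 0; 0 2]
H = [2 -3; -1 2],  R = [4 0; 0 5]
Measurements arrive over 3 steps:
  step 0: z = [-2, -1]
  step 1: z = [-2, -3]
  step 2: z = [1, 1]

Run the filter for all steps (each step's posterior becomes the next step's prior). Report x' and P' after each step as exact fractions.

step 0: x' = [-207/778, 130/389], P' = [9543/389 5964/389; 5964/389 3852/389]
step 1: x' = [-462985/119061, -3680722/1547793], P' = [4838858/357183 3116744/357183; 3116744/357183 27580676/4643379]
step 2: x' = [290992051/217494321, 1521791399/1957448889], P' = [3935944301/289992428 1900461041/217494321; 1900461041/217494321 11636085352/1957448889]

step 0: x̄ = F·x = [6, 11]
step 0: P̄ = F·P·Fᵀ + Q = [42 30; 30 36]
step 0: y = z − H·x̄ = [19, -17]
step 0: S = H·P̄·Hᵀ + R = [136 -90; -90 71]
step 0: K = P̄·Hᵀ·S⁻¹ = [597/778 477/389; 93/389 348/389]
step 0: x' = x̄ + K·y = [-207/778, 130/389]
step 0: P' = (I − K·H)·P̄ = [9543/389 5964/389; 5964/389 3852/389]
step 1: x̄ = F·x = [-573/778, 101/778]
step 1: P̄ = F·P·Fᵀ + Q = [81551/389 117345/389; 117345/389 173641/389]
step 1: y = z − H·x̄ = [-107/778, -3109/778]
step 1: S = H·P̄·Hᵀ + R = [482389/389 -383533/389; -383533/389 308680/389]
step 1: K = P̄·Hᵀ·S⁻¹ = [81871/357183 278926/357183; -426671/4643379 2928736/4643379]
step 1: x' = x̄ + K·y = [-462985/119061, -3680722/1547793]
step 1: P' = (I − K·H)·P̄ = [4838858/357183 3116744/357183; 3116744/357183 27580676/4643379]
step 2: x̄ = F·x = [17060971/1547793, 25417859/1547793]
step 2: P̄ = F·P·Fᵀ + Q = [572810786/4643379 799893910/4643379; 799893910/4643379 1171967912/4643379]
step 2: y = z − H·x̄ = [3359956/119061, -10742318/515931]
step 2: S = H·P̄·Hᵀ + R = [250676996/357183 -66106966/119061; -66106966/119061 231591521/515931]
step 2: K = P̄·Hᵀ·S⁻¹ = [135022219/579984856 679171085/869977284; -116659553/1304965926 1233604267/1957448889]
step 2: x' = x̄ + K·y = [290992051/217494321, 1521791399/1957448889]
step 2: P' = (I − K·H)·P̄ = [3935944301/289992428 1900461041/217494321; 1900461041/217494321 11636085352/1957448889]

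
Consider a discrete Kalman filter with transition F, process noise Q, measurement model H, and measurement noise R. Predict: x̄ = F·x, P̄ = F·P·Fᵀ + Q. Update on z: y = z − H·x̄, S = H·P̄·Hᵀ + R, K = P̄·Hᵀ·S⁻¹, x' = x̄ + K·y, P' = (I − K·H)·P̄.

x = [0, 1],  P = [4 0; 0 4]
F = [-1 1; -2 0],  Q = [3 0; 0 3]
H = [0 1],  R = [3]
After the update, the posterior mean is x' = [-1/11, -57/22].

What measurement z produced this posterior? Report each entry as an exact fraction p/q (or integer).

x̄ = F·x = [1, 0]
P̄ = F·P·Fᵀ + Q = [11 8; 8 19]
S = H·P̄·Hᵀ + R = [22]
K = P̄·Hᵀ·S⁻¹ = [4/11; 19/22]
x' − x̄ = [-12/11, -57/22] = K·y
y = (KᵀK)⁻¹·Kᵀ·(x' − x̄) = [-3]
z = y + H·x̄ = [-3] + [0] = [-3]

z = [-3]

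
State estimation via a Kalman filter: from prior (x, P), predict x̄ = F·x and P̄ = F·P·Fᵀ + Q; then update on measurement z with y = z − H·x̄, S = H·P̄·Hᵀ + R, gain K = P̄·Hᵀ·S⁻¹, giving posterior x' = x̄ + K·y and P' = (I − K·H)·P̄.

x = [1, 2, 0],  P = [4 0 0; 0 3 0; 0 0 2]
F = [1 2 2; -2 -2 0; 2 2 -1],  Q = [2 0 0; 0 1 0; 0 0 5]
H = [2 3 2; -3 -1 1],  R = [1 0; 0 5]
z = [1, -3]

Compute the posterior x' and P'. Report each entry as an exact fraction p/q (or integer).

x' = [26719/6269, -34158/6269, 27867/6269]
P' = [69034/6269 -107434/6269 92888/6269; -107434/6269 172126/6269 -151331/6269; 92888/6269 -151331/6269 135733/6269]

x̄ = F·x = [5, -6, 6]
P̄ = F·P·Fᵀ + Q = [26 -20 16; -20 29 -28; 16 -28 35]
y = z − H·x̄ = [-3, 0]
S = H·P̄·Hᵀ + R = [58 -45; -45 143]
K = P̄·Hᵀ·S⁻¹ = [1542/6269 -1356/6269; -1152/6269 -231/6269; 3249/6269 1680/6269]
x' = x̄ + K·y = [26719/6269, -34158/6269, 27867/6269]
P' = (I − K·H)·P̄ = [69034/6269 -107434/6269 92888/6269; -107434/6269 172126/6269 -151331/6269; 92888/6269 -151331/6269 135733/6269]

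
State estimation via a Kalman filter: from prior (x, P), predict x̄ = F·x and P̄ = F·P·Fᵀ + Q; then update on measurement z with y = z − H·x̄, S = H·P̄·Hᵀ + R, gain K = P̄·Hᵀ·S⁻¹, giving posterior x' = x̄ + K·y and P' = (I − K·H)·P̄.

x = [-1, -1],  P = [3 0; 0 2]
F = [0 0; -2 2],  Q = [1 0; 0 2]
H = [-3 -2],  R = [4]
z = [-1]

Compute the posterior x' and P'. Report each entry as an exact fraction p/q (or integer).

x̄ = F·x = [0, 0]
P̄ = F·P·Fᵀ + Q = [1 0; 0 22]
y = z − H·x̄ = [-1]
S = H·P̄·Hᵀ + R = [101]
K = P̄·Hᵀ·S⁻¹ = [-3/101; -44/101]
x' = x̄ + K·y = [3/101, 44/101]
P' = (I − K·H)·P̄ = [92/101 -132/101; -132/101 286/101]

x' = [3/101, 44/101]
P' = [92/101 -132/101; -132/101 286/101]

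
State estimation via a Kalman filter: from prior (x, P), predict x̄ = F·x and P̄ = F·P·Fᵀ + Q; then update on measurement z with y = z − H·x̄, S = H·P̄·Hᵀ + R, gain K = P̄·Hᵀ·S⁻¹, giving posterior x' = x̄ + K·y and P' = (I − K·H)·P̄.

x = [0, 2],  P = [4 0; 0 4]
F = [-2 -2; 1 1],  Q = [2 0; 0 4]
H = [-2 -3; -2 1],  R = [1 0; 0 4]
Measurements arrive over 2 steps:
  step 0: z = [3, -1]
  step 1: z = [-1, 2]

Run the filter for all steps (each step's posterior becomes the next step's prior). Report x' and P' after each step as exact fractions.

step 0: x' = [-71/846, -2345/2538], P' = [80/141 -142/423; -142/423 386/1269]
step 1: x' = [-2358/20575, 49796/119335], P' = [9638/20575 -1124/4115; -1124/4115 6316/23867]

step 0: x̄ = F·x = [-4, 2]
step 0: P̄ = F·P·Fᵀ + Q = [34 -16; -16 12]
step 0: y = z − H·x̄ = [1, -11]
step 0: S = H·P̄·Hᵀ + R = [53 36; 36 216]
step 0: K = P̄·Hᵀ·S⁻¹ = [-6/47 -311/846; -34/141 619/2538]
step 0: x' = x̄ + K·y = [-71/846, -2345/2538]
step 0: P' = (I − K·H)·P̄ = [80/141 -142/423; -142/423 386/1269]
step 1: x̄ = F·x = [2558/1269, -1279/1269]
step 1: P̄ = F·P·Fᵀ + Q = [3554/1269 -508/1269; -508/1269 5330/1269]
step 1: y = z − H·x̄ = [10/1269, 8933/1269]
step 1: S = H·P̄·Hᵀ + R = [57359/1269 -3806/1269; -3806/1269 26654/1269]
step 1: K = P̄·Hᵀ·S⁻¹ = [-2416/20575 -6224/20575; -29548/119335 24193/119335]
step 1: x' = x̄ + K·y = [-2358/20575, 49796/119335]
step 1: P' = (I − K·H)·P̄ = [9638/20575 -1124/4115; -1124/4115 6316/23867]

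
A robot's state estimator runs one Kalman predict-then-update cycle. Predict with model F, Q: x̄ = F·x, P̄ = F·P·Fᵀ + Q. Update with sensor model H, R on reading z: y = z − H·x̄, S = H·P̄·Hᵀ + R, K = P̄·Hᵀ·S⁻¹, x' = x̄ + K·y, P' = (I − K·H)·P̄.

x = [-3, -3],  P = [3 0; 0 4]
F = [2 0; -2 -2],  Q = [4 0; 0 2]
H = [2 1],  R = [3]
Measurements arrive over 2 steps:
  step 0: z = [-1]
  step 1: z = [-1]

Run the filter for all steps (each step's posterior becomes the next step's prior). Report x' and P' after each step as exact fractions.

step 0: x' = [-314/49, 582/49], P' = [384/49 -708/49; -708/49 1434/49]
step 1: x' = [-92/133, 6/665], P' = [892/399 -1376/399; -1376/399 15602/1995]

step 0: x̄ = F·x = [-6, 12]
step 0: P̄ = F·P·Fᵀ + Q = [16 -12; -12 30]
step 0: y = z − H·x̄ = [-1]
step 0: S = H·P̄·Hᵀ + R = [49]
step 0: K = P̄·Hᵀ·S⁻¹ = [20/49; 6/49]
step 0: x' = x̄ + K·y = [-314/49, 582/49]
step 0: P' = (I − K·H)·P̄ = [384/49 -708/49; -708/49 1434/49]
step 1: x̄ = F·x = [-628/49, -536/49]
step 1: P̄ = F·P·Fᵀ + Q = [1732/49 1296/49; 1296/49 1706/49]
step 1: y = z − H·x̄ = [249/7]
step 1: S = H·P̄·Hᵀ + R = [285]
step 1: K = P̄·Hᵀ·S⁻¹ = [136/399; 614/1995]
step 1: x' = x̄ + K·y = [-92/133, 6/665]
step 1: P' = (I − K·H)·P̄ = [892/399 -1376/399; -1376/399 15602/1995]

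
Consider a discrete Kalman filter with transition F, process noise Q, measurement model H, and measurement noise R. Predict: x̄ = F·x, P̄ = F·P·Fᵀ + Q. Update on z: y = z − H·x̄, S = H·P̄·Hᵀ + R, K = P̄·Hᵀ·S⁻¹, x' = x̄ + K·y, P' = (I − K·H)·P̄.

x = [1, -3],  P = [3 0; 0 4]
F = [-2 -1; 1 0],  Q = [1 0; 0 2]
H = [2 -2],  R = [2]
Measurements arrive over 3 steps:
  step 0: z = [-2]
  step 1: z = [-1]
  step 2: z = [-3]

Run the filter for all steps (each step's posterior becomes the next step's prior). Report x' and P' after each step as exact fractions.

step 0: x̄ = F·x = [1, 1]
step 0: P̄ = F·P·Fᵀ + Q = [17 -6; -6 5]
step 0: y = z − H·x̄ = [-2]
step 0: S = H·P̄·Hᵀ + R = [138]
step 0: K = P̄·Hᵀ·S⁻¹ = [1/3; -11/69]
step 0: x' = x̄ + K·y = [1/3, 91/69]
step 0: P' = (I − K·H)·P̄ = [5/3 4/3; 4/3 103/69]
step 1: x̄ = F·x = [-137/69, 1/3]
step 1: P̄ = F·P·Fᵀ + Q = [1000/69 -14/3; -14/3 11/3]
step 1: y = z − H·x̄ = [251/69]
step 1: S = H·P̄·Hᵀ + R = [7726/69]
step 1: K = P̄·Hᵀ·S⁻¹ = [1322/3863; -575/3863]
step 1: x' = x̄ + K·y = [-2861/3863, -804/3863]
step 1: P' = (I − K·H)·P̄ = [5328/3863 4006/3863; 4006/3863 4581/3863]
step 2: x̄ = F·x = [6526/3863, -2861/3863]
step 2: P̄ = F·P·Fᵀ + Q = [45780/3863 -14662/3863; -14662/3863 13054/3863]
step 2: y = z − H·x̄ = [-30363/3863]
step 2: S = H·P̄·Hᵀ + R = [360358/3863]
step 2: K = P̄·Hᵀ·S⁻¹ = [60442/180179; -27716/180179]
step 2: x' = x̄ + K·y = [-170684/180179, 84403/180179]
step 2: P' = (I − K·H)·P̄ = [243884/180179 183442/180179; 183442/180179 211158/180179]

step 0: x' = [1/3, 91/69], P' = [5/3 4/3; 4/3 103/69]
step 1: x' = [-2861/3863, -804/3863], P' = [5328/3863 4006/3863; 4006/3863 4581/3863]
step 2: x' = [-170684/180179, 84403/180179], P' = [243884/180179 183442/180179; 183442/180179 211158/180179]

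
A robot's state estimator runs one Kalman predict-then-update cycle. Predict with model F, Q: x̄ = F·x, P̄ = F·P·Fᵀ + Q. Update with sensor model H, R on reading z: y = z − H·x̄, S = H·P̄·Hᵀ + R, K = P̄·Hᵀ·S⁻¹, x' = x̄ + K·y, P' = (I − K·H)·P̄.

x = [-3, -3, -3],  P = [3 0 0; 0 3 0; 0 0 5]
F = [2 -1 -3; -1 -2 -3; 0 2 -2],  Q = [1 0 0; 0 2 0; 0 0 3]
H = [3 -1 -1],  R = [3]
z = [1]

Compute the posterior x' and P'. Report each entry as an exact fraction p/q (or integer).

x' = [1740/271, 4933/271, 19/271]
P' = [3535/271 5925/271 4338/271; 5925/271 13777/271 3833/271; 4338/271 3833/271 9124/271]

x̄ = F·x = [6, 18, 0]
P̄ = F·P·Fᵀ + Q = [61 45 24; 45 62 18; 24 18 35]
y = z − H·x̄ = [1]
S = H·P̄·Hᵀ + R = [271]
K = P̄·Hᵀ·S⁻¹ = [114/271; 55/271; 19/271]
x' = x̄ + K·y = [1740/271, 4933/271, 19/271]
P' = (I − K·H)·P̄ = [3535/271 5925/271 4338/271; 5925/271 13777/271 3833/271; 4338/271 3833/271 9124/271]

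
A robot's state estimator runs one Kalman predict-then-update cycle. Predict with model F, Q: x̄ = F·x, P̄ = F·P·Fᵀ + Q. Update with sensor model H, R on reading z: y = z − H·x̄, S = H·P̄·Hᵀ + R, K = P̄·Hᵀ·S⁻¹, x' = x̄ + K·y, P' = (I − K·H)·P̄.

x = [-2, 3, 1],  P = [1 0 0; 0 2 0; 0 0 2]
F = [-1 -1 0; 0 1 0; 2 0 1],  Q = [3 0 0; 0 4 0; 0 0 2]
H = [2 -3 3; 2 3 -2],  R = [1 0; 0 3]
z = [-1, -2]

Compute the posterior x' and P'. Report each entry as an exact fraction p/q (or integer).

x' = [-7021/9131, 665/9131, 89/397]
P' = [4886/9131 -7418/9131 -434/397; -7418/9131 24882/9131 1280/397; -434/397 1280/397 1576/397]

x̄ = F·x = [-1, 3, -3]
P̄ = F·P·Fᵀ + Q = [6 -2 -2; -2 6 0; -2 0 8]
y = z − H·x̄ = [19, -15]
S = H·P̄·Hᵀ + R = [151 -82; -82 105]
K = P̄·Hᵀ·S⁻¹ = [2080/9131 2494/9131; -1162/9131 310/9131; 20/397 -60/397]
x' = x̄ + K·y = [-7021/9131, 665/9131, 89/397]
P' = (I − K·H)·P̄ = [4886/9131 -7418/9131 -434/397; -7418/9131 24882/9131 1280/397; -434/397 1280/397 1576/397]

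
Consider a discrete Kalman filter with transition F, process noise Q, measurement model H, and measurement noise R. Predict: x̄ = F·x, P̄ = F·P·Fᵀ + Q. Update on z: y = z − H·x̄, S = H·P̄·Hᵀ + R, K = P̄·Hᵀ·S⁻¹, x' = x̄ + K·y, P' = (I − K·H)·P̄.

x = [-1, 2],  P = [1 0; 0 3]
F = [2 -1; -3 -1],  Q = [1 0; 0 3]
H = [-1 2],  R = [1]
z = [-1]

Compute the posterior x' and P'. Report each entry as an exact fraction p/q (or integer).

x' = [-226/81, -50/27]
P' = [452/81 73/27; 73/27 14/9]

x̄ = F·x = [-4, 1]
P̄ = F·P·Fᵀ + Q = [8 -3; -3 15]
y = z − H·x̄ = [-7]
S = H·P̄·Hᵀ + R = [81]
K = P̄·Hᵀ·S⁻¹ = [-14/81; 11/27]
x' = x̄ + K·y = [-226/81, -50/27]
P' = (I − K·H)·P̄ = [452/81 73/27; 73/27 14/9]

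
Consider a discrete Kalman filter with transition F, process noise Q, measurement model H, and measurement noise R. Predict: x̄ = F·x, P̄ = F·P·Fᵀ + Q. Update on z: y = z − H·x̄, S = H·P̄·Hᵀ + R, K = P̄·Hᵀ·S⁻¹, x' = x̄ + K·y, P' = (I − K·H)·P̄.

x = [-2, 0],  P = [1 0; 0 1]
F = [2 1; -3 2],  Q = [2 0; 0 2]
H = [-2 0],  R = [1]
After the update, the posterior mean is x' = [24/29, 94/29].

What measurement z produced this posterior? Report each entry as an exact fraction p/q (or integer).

z = [-2]

x̄ = F·x = [-4, 6]
P̄ = F·P·Fᵀ + Q = [7 -4; -4 15]
S = H·P̄·Hᵀ + R = [29]
K = P̄·Hᵀ·S⁻¹ = [-14/29; 8/29]
x' − x̄ = [140/29, -80/29] = K·y
y = (KᵀK)⁻¹·Kᵀ·(x' − x̄) = [-10]
z = y + H·x̄ = [-10] + [8] = [-2]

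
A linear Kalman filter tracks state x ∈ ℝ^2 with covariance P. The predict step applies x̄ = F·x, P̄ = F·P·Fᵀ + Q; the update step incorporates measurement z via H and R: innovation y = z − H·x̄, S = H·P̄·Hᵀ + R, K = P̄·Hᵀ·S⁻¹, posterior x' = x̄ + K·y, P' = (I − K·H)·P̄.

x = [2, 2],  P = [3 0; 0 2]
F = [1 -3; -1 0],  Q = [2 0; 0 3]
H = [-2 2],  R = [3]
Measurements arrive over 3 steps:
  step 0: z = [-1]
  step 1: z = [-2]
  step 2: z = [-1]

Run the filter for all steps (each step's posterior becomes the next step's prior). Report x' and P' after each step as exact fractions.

step 0: x̄ = F·x = [-4, -2]
step 0: P̄ = F·P·Fᵀ + Q = [23 -3; -3 6]
step 0: y = z − H·x̄ = [-5]
step 0: S = H·P̄·Hᵀ + R = [143]
step 0: K = P̄·Hᵀ·S⁻¹ = [-4/11; 18/143]
step 0: x' = x̄ + K·y = [-24/11, -376/143]
step 0: P' = (I − K·H)·P̄ = [45/11 39/11; 39/11 534/143]
step 1: x̄ = F·x = [816/143, 24/11]
step 1: P̄ = F·P·Fᵀ + Q = [2635/143 72/11; 72/11 78/11]
step 1: y = z − H·x̄ = [722/143]
step 1: S = H·P̄·Hᵀ + R = [7537/143]
step 1: K = P̄·Hᵀ·S⁻¹ = [-3398/7537; 156/7537]
step 1: x' = x̄ + K·y = [25852/7537, 17232/7537]
step 1: P' = (I − K·H)·P̄ = [58137/7537 53040/7537; 53040/7537 53274/7537]
step 2: x̄ = F·x = [-25844/7537, -25852/7537]
step 2: P̄ = F·P·Fᵀ + Q = [234437/7537 100983/7537; 100983/7537 80748/7537]
step 2: y = z − H·x̄ = [-7521/7537]
step 2: S = H·P̄·Hᵀ + R = [475487/7537]
step 2: K = P̄·Hᵀ·S⁻¹ = [-266908/475487; -570/6697]
step 2: x' = x̄ + K·y = [-1364080/475487, -22402/6697]
step 2: P' = (I − K·H)·P̄ = [5337915/475487 69543/6697; 69543/6697 68688/6697]

step 0: x' = [-24/11, -376/143], P' = [45/11 39/11; 39/11 534/143]
step 1: x' = [25852/7537, 17232/7537], P' = [58137/7537 53040/7537; 53040/7537 53274/7537]
step 2: x' = [-1364080/475487, -22402/6697], P' = [5337915/475487 69543/6697; 69543/6697 68688/6697]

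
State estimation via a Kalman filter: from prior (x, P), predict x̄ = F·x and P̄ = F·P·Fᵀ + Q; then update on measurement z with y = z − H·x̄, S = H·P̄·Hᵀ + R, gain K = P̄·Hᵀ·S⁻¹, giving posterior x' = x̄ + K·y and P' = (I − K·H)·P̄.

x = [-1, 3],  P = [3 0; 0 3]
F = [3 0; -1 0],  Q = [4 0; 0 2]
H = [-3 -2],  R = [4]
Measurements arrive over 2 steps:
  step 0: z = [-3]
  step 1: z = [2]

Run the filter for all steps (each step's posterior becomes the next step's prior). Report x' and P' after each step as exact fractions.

step 0: x̄ = F·x = [-3, 1]
step 0: P̄ = F·P·Fᵀ + Q = [31 -9; -9 5]
step 0: y = z − H·x̄ = [-10]
step 0: S = H·P̄·Hᵀ + R = [195]
step 0: K = P̄·Hᵀ·S⁻¹ = [-5/13; 17/195]
step 0: x' = x̄ + K·y = [11/13, 5/39]
step 0: P' = (I − K·H)·P̄ = [28/13 -32/13; -32/13 686/195]
step 1: x̄ = F·x = [33/13, -11/13]
step 1: P̄ = F·P·Fᵀ + Q = [304/13 -84/13; -84/13 54/13]
step 1: y = z − H·x̄ = [103/13]
step 1: S = H·P̄·Hᵀ + R = [1996/13]
step 1: K = P̄·Hᵀ·S⁻¹ = [-186/499; 36/499]
step 1: x' = x̄ + K·y = [-207/499, -137/499]
step 1: P' = (I − K·H)·P̄ = [1024/499 -1164/499; -1164/499 1674/499]

step 0: x' = [11/13, 5/39], P' = [28/13 -32/13; -32/13 686/195]
step 1: x' = [-207/499, -137/499], P' = [1024/499 -1164/499; -1164/499 1674/499]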